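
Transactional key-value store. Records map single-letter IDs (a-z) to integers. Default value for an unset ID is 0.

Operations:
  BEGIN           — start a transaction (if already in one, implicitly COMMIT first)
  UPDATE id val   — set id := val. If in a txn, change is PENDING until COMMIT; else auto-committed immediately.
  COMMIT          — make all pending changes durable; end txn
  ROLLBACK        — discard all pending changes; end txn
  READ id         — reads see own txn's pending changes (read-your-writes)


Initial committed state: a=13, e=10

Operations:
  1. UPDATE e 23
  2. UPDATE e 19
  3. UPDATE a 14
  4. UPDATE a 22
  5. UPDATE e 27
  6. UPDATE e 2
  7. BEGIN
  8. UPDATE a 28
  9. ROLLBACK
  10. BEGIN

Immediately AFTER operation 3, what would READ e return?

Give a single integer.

Initial committed: {a=13, e=10}
Op 1: UPDATE e=23 (auto-commit; committed e=23)
Op 2: UPDATE e=19 (auto-commit; committed e=19)
Op 3: UPDATE a=14 (auto-commit; committed a=14)
After op 3: visible(e) = 19 (pending={}, committed={a=14, e=19})

Answer: 19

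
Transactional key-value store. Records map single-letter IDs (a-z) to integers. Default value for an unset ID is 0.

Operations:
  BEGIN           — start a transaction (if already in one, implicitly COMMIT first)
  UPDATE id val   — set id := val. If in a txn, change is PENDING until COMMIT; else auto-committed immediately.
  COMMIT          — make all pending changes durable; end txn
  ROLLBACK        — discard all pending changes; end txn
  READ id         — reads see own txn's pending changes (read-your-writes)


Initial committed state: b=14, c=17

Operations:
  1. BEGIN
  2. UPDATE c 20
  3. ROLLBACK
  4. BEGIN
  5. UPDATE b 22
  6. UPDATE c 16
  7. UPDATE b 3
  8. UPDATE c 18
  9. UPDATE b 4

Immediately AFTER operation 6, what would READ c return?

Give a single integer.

Answer: 16

Derivation:
Initial committed: {b=14, c=17}
Op 1: BEGIN: in_txn=True, pending={}
Op 2: UPDATE c=20 (pending; pending now {c=20})
Op 3: ROLLBACK: discarded pending ['c']; in_txn=False
Op 4: BEGIN: in_txn=True, pending={}
Op 5: UPDATE b=22 (pending; pending now {b=22})
Op 6: UPDATE c=16 (pending; pending now {b=22, c=16})
After op 6: visible(c) = 16 (pending={b=22, c=16}, committed={b=14, c=17})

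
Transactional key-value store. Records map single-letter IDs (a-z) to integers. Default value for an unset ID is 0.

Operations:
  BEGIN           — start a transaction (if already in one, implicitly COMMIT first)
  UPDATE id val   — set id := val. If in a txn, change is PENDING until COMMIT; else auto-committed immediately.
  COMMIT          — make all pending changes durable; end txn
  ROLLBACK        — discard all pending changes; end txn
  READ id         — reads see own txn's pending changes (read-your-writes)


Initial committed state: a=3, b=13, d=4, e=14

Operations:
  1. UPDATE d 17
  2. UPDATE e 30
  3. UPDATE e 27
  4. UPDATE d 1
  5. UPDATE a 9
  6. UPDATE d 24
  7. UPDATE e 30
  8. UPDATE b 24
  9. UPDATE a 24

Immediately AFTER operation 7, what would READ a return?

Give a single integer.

Answer: 9

Derivation:
Initial committed: {a=3, b=13, d=4, e=14}
Op 1: UPDATE d=17 (auto-commit; committed d=17)
Op 2: UPDATE e=30 (auto-commit; committed e=30)
Op 3: UPDATE e=27 (auto-commit; committed e=27)
Op 4: UPDATE d=1 (auto-commit; committed d=1)
Op 5: UPDATE a=9 (auto-commit; committed a=9)
Op 6: UPDATE d=24 (auto-commit; committed d=24)
Op 7: UPDATE e=30 (auto-commit; committed e=30)
After op 7: visible(a) = 9 (pending={}, committed={a=9, b=13, d=24, e=30})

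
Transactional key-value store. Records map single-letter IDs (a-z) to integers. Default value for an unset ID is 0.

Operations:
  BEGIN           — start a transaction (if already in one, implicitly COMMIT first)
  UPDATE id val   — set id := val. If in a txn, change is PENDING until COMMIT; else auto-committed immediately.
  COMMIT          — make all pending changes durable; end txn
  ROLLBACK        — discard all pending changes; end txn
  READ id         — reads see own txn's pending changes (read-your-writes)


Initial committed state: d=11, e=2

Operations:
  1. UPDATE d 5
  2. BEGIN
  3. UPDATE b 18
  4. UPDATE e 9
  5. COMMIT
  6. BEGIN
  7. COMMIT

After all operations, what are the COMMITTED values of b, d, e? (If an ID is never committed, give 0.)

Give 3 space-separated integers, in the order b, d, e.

Initial committed: {d=11, e=2}
Op 1: UPDATE d=5 (auto-commit; committed d=5)
Op 2: BEGIN: in_txn=True, pending={}
Op 3: UPDATE b=18 (pending; pending now {b=18})
Op 4: UPDATE e=9 (pending; pending now {b=18, e=9})
Op 5: COMMIT: merged ['b', 'e'] into committed; committed now {b=18, d=5, e=9}
Op 6: BEGIN: in_txn=True, pending={}
Op 7: COMMIT: merged [] into committed; committed now {b=18, d=5, e=9}
Final committed: {b=18, d=5, e=9}

Answer: 18 5 9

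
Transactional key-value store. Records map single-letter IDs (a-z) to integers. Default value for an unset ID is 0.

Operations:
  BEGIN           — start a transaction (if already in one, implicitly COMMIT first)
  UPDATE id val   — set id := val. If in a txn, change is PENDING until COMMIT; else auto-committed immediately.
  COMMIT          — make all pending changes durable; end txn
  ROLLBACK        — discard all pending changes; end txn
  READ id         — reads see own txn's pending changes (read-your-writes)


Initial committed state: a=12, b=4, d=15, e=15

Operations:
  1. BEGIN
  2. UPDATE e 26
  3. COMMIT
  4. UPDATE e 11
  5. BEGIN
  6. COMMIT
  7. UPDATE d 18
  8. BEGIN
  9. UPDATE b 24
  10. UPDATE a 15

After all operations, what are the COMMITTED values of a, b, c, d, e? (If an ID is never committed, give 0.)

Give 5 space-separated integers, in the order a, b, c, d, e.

Answer: 12 4 0 18 11

Derivation:
Initial committed: {a=12, b=4, d=15, e=15}
Op 1: BEGIN: in_txn=True, pending={}
Op 2: UPDATE e=26 (pending; pending now {e=26})
Op 3: COMMIT: merged ['e'] into committed; committed now {a=12, b=4, d=15, e=26}
Op 4: UPDATE e=11 (auto-commit; committed e=11)
Op 5: BEGIN: in_txn=True, pending={}
Op 6: COMMIT: merged [] into committed; committed now {a=12, b=4, d=15, e=11}
Op 7: UPDATE d=18 (auto-commit; committed d=18)
Op 8: BEGIN: in_txn=True, pending={}
Op 9: UPDATE b=24 (pending; pending now {b=24})
Op 10: UPDATE a=15 (pending; pending now {a=15, b=24})
Final committed: {a=12, b=4, d=18, e=11}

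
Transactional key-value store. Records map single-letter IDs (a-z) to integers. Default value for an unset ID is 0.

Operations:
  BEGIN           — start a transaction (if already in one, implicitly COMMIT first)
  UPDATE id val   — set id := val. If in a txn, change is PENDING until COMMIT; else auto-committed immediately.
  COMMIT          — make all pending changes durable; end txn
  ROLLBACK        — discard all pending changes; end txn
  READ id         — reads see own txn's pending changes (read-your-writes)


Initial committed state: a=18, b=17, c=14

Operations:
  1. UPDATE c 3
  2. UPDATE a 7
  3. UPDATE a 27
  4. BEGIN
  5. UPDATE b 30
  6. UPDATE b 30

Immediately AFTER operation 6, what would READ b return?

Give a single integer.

Initial committed: {a=18, b=17, c=14}
Op 1: UPDATE c=3 (auto-commit; committed c=3)
Op 2: UPDATE a=7 (auto-commit; committed a=7)
Op 3: UPDATE a=27 (auto-commit; committed a=27)
Op 4: BEGIN: in_txn=True, pending={}
Op 5: UPDATE b=30 (pending; pending now {b=30})
Op 6: UPDATE b=30 (pending; pending now {b=30})
After op 6: visible(b) = 30 (pending={b=30}, committed={a=27, b=17, c=3})

Answer: 30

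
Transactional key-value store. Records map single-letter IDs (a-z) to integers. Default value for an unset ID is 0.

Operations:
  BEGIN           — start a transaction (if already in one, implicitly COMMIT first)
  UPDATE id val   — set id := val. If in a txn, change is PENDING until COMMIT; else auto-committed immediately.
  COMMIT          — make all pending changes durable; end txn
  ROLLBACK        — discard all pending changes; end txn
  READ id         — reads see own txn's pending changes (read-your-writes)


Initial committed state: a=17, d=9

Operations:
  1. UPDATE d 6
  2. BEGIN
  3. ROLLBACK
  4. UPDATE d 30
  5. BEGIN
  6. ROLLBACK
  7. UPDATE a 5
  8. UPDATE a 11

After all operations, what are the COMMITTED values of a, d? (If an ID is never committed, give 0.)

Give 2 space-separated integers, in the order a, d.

Initial committed: {a=17, d=9}
Op 1: UPDATE d=6 (auto-commit; committed d=6)
Op 2: BEGIN: in_txn=True, pending={}
Op 3: ROLLBACK: discarded pending []; in_txn=False
Op 4: UPDATE d=30 (auto-commit; committed d=30)
Op 5: BEGIN: in_txn=True, pending={}
Op 6: ROLLBACK: discarded pending []; in_txn=False
Op 7: UPDATE a=5 (auto-commit; committed a=5)
Op 8: UPDATE a=11 (auto-commit; committed a=11)
Final committed: {a=11, d=30}

Answer: 11 30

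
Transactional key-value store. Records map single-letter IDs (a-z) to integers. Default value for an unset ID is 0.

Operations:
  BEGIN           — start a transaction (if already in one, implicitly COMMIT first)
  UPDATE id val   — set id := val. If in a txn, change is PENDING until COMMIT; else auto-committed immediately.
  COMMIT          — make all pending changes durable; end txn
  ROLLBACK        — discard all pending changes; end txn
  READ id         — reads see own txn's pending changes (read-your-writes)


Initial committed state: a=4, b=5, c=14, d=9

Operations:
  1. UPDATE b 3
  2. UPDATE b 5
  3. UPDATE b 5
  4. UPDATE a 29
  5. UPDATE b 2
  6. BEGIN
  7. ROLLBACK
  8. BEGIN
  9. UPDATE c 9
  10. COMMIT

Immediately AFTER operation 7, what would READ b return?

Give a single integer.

Answer: 2

Derivation:
Initial committed: {a=4, b=5, c=14, d=9}
Op 1: UPDATE b=3 (auto-commit; committed b=3)
Op 2: UPDATE b=5 (auto-commit; committed b=5)
Op 3: UPDATE b=5 (auto-commit; committed b=5)
Op 4: UPDATE a=29 (auto-commit; committed a=29)
Op 5: UPDATE b=2 (auto-commit; committed b=2)
Op 6: BEGIN: in_txn=True, pending={}
Op 7: ROLLBACK: discarded pending []; in_txn=False
After op 7: visible(b) = 2 (pending={}, committed={a=29, b=2, c=14, d=9})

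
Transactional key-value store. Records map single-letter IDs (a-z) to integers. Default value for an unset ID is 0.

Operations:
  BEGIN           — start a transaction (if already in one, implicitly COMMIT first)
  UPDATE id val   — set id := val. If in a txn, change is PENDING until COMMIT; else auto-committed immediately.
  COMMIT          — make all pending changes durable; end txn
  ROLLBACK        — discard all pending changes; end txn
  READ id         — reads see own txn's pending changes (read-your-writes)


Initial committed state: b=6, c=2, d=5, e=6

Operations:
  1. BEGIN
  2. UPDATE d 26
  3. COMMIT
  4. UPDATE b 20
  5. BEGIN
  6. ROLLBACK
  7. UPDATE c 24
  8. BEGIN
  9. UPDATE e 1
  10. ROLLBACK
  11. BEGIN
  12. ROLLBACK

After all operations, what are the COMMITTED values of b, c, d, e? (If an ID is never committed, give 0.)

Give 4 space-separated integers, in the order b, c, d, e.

Answer: 20 24 26 6

Derivation:
Initial committed: {b=6, c=2, d=5, e=6}
Op 1: BEGIN: in_txn=True, pending={}
Op 2: UPDATE d=26 (pending; pending now {d=26})
Op 3: COMMIT: merged ['d'] into committed; committed now {b=6, c=2, d=26, e=6}
Op 4: UPDATE b=20 (auto-commit; committed b=20)
Op 5: BEGIN: in_txn=True, pending={}
Op 6: ROLLBACK: discarded pending []; in_txn=False
Op 7: UPDATE c=24 (auto-commit; committed c=24)
Op 8: BEGIN: in_txn=True, pending={}
Op 9: UPDATE e=1 (pending; pending now {e=1})
Op 10: ROLLBACK: discarded pending ['e']; in_txn=False
Op 11: BEGIN: in_txn=True, pending={}
Op 12: ROLLBACK: discarded pending []; in_txn=False
Final committed: {b=20, c=24, d=26, e=6}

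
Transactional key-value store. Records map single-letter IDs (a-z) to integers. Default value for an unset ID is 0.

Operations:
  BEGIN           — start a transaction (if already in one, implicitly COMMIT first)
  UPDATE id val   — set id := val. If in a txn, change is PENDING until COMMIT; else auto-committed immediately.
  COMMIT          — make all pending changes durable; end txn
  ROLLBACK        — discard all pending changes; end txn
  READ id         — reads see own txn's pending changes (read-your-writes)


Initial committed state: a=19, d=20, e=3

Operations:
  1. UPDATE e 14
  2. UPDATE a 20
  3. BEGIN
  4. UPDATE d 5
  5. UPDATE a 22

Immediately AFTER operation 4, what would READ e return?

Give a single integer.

Answer: 14

Derivation:
Initial committed: {a=19, d=20, e=3}
Op 1: UPDATE e=14 (auto-commit; committed e=14)
Op 2: UPDATE a=20 (auto-commit; committed a=20)
Op 3: BEGIN: in_txn=True, pending={}
Op 4: UPDATE d=5 (pending; pending now {d=5})
After op 4: visible(e) = 14 (pending={d=5}, committed={a=20, d=20, e=14})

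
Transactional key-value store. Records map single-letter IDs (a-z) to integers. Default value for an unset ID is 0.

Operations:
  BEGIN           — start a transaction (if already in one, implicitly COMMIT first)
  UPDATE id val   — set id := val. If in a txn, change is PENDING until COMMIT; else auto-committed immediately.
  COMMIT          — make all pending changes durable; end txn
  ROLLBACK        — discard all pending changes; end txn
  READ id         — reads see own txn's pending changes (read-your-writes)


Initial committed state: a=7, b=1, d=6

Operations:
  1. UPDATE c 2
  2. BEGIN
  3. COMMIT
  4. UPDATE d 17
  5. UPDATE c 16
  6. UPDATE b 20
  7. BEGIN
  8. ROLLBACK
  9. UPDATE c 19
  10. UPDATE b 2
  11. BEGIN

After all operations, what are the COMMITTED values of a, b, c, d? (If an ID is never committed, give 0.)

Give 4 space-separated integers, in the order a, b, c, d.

Initial committed: {a=7, b=1, d=6}
Op 1: UPDATE c=2 (auto-commit; committed c=2)
Op 2: BEGIN: in_txn=True, pending={}
Op 3: COMMIT: merged [] into committed; committed now {a=7, b=1, c=2, d=6}
Op 4: UPDATE d=17 (auto-commit; committed d=17)
Op 5: UPDATE c=16 (auto-commit; committed c=16)
Op 6: UPDATE b=20 (auto-commit; committed b=20)
Op 7: BEGIN: in_txn=True, pending={}
Op 8: ROLLBACK: discarded pending []; in_txn=False
Op 9: UPDATE c=19 (auto-commit; committed c=19)
Op 10: UPDATE b=2 (auto-commit; committed b=2)
Op 11: BEGIN: in_txn=True, pending={}
Final committed: {a=7, b=2, c=19, d=17}

Answer: 7 2 19 17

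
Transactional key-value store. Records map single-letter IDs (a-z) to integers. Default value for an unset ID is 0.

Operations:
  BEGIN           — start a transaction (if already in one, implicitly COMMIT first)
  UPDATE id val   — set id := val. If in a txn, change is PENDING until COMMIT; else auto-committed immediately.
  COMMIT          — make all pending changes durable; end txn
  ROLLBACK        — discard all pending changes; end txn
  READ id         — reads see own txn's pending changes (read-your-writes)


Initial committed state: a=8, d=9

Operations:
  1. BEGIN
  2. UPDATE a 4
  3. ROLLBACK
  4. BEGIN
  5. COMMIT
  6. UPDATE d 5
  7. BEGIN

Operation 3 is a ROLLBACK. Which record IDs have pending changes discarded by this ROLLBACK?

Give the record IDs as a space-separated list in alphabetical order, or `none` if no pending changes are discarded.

Initial committed: {a=8, d=9}
Op 1: BEGIN: in_txn=True, pending={}
Op 2: UPDATE a=4 (pending; pending now {a=4})
Op 3: ROLLBACK: discarded pending ['a']; in_txn=False
Op 4: BEGIN: in_txn=True, pending={}
Op 5: COMMIT: merged [] into committed; committed now {a=8, d=9}
Op 6: UPDATE d=5 (auto-commit; committed d=5)
Op 7: BEGIN: in_txn=True, pending={}
ROLLBACK at op 3 discards: ['a']

Answer: a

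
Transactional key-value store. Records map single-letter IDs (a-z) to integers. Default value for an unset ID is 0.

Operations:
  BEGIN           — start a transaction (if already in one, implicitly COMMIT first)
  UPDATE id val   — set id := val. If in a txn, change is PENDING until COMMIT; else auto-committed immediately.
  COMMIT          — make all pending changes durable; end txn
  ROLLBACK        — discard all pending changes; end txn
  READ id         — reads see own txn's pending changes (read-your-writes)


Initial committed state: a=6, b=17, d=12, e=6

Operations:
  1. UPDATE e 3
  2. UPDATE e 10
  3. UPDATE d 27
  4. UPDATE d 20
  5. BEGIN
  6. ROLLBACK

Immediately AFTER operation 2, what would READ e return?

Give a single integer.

Answer: 10

Derivation:
Initial committed: {a=6, b=17, d=12, e=6}
Op 1: UPDATE e=3 (auto-commit; committed e=3)
Op 2: UPDATE e=10 (auto-commit; committed e=10)
After op 2: visible(e) = 10 (pending={}, committed={a=6, b=17, d=12, e=10})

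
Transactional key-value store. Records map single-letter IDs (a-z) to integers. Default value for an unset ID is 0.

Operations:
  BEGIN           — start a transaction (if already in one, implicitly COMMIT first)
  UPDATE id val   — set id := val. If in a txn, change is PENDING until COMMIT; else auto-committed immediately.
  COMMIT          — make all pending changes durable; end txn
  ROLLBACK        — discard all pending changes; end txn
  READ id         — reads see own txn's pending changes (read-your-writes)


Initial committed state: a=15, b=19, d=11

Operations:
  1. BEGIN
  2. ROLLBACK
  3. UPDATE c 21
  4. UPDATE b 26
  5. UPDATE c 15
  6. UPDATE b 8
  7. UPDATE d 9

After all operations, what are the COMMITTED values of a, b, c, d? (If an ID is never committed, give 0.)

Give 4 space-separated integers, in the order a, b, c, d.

Answer: 15 8 15 9

Derivation:
Initial committed: {a=15, b=19, d=11}
Op 1: BEGIN: in_txn=True, pending={}
Op 2: ROLLBACK: discarded pending []; in_txn=False
Op 3: UPDATE c=21 (auto-commit; committed c=21)
Op 4: UPDATE b=26 (auto-commit; committed b=26)
Op 5: UPDATE c=15 (auto-commit; committed c=15)
Op 6: UPDATE b=8 (auto-commit; committed b=8)
Op 7: UPDATE d=9 (auto-commit; committed d=9)
Final committed: {a=15, b=8, c=15, d=9}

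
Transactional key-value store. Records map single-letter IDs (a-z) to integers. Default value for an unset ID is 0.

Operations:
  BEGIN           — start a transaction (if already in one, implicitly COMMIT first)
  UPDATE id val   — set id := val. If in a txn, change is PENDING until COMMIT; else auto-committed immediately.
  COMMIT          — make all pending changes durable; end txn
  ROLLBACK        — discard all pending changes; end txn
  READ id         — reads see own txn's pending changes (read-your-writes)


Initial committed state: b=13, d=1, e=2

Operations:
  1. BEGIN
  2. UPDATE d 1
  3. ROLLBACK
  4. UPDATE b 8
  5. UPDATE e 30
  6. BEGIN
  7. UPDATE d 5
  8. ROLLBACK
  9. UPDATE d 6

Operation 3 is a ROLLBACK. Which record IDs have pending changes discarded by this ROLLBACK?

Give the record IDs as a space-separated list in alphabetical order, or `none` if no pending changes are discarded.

Initial committed: {b=13, d=1, e=2}
Op 1: BEGIN: in_txn=True, pending={}
Op 2: UPDATE d=1 (pending; pending now {d=1})
Op 3: ROLLBACK: discarded pending ['d']; in_txn=False
Op 4: UPDATE b=8 (auto-commit; committed b=8)
Op 5: UPDATE e=30 (auto-commit; committed e=30)
Op 6: BEGIN: in_txn=True, pending={}
Op 7: UPDATE d=5 (pending; pending now {d=5})
Op 8: ROLLBACK: discarded pending ['d']; in_txn=False
Op 9: UPDATE d=6 (auto-commit; committed d=6)
ROLLBACK at op 3 discards: ['d']

Answer: d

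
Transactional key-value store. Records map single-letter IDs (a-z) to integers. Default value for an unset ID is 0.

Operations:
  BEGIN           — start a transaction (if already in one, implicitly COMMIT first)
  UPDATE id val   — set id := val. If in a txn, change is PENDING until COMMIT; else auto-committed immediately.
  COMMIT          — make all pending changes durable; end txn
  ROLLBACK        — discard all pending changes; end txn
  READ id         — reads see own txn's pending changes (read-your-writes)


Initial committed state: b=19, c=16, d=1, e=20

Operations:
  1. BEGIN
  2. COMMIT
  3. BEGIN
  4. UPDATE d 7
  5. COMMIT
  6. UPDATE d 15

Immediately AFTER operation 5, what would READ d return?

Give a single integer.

Answer: 7

Derivation:
Initial committed: {b=19, c=16, d=1, e=20}
Op 1: BEGIN: in_txn=True, pending={}
Op 2: COMMIT: merged [] into committed; committed now {b=19, c=16, d=1, e=20}
Op 3: BEGIN: in_txn=True, pending={}
Op 4: UPDATE d=7 (pending; pending now {d=7})
Op 5: COMMIT: merged ['d'] into committed; committed now {b=19, c=16, d=7, e=20}
After op 5: visible(d) = 7 (pending={}, committed={b=19, c=16, d=7, e=20})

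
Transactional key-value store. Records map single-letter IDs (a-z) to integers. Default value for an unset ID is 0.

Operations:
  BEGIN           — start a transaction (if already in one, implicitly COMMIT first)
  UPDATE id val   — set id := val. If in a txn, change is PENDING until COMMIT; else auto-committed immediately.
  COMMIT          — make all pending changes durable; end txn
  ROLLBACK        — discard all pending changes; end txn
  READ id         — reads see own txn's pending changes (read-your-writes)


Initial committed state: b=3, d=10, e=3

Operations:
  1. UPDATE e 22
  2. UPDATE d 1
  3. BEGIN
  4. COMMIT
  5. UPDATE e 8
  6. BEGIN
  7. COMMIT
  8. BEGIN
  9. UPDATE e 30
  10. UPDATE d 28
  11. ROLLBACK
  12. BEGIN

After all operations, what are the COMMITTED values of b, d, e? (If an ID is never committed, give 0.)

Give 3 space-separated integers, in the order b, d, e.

Answer: 3 1 8

Derivation:
Initial committed: {b=3, d=10, e=3}
Op 1: UPDATE e=22 (auto-commit; committed e=22)
Op 2: UPDATE d=1 (auto-commit; committed d=1)
Op 3: BEGIN: in_txn=True, pending={}
Op 4: COMMIT: merged [] into committed; committed now {b=3, d=1, e=22}
Op 5: UPDATE e=8 (auto-commit; committed e=8)
Op 6: BEGIN: in_txn=True, pending={}
Op 7: COMMIT: merged [] into committed; committed now {b=3, d=1, e=8}
Op 8: BEGIN: in_txn=True, pending={}
Op 9: UPDATE e=30 (pending; pending now {e=30})
Op 10: UPDATE d=28 (pending; pending now {d=28, e=30})
Op 11: ROLLBACK: discarded pending ['d', 'e']; in_txn=False
Op 12: BEGIN: in_txn=True, pending={}
Final committed: {b=3, d=1, e=8}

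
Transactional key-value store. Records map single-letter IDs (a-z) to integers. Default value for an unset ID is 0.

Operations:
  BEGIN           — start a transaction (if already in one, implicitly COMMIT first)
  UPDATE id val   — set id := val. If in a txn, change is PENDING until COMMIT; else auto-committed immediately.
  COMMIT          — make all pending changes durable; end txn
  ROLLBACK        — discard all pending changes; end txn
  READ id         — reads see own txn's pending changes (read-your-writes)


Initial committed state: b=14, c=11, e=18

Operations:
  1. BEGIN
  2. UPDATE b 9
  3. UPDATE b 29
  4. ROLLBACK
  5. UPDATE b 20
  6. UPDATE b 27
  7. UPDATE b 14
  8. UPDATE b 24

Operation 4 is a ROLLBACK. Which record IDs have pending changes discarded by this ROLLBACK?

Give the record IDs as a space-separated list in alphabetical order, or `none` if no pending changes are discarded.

Initial committed: {b=14, c=11, e=18}
Op 1: BEGIN: in_txn=True, pending={}
Op 2: UPDATE b=9 (pending; pending now {b=9})
Op 3: UPDATE b=29 (pending; pending now {b=29})
Op 4: ROLLBACK: discarded pending ['b']; in_txn=False
Op 5: UPDATE b=20 (auto-commit; committed b=20)
Op 6: UPDATE b=27 (auto-commit; committed b=27)
Op 7: UPDATE b=14 (auto-commit; committed b=14)
Op 8: UPDATE b=24 (auto-commit; committed b=24)
ROLLBACK at op 4 discards: ['b']

Answer: b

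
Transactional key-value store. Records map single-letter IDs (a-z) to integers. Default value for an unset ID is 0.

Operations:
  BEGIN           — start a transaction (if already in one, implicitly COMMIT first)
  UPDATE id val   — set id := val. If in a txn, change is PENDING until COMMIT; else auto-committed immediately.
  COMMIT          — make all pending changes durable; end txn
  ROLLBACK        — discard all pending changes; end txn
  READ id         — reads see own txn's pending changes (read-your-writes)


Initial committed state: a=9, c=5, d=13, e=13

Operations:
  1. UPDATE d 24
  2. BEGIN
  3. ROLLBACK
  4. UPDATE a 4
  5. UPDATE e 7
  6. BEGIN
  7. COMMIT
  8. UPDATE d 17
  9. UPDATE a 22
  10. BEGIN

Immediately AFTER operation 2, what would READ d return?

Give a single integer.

Initial committed: {a=9, c=5, d=13, e=13}
Op 1: UPDATE d=24 (auto-commit; committed d=24)
Op 2: BEGIN: in_txn=True, pending={}
After op 2: visible(d) = 24 (pending={}, committed={a=9, c=5, d=24, e=13})

Answer: 24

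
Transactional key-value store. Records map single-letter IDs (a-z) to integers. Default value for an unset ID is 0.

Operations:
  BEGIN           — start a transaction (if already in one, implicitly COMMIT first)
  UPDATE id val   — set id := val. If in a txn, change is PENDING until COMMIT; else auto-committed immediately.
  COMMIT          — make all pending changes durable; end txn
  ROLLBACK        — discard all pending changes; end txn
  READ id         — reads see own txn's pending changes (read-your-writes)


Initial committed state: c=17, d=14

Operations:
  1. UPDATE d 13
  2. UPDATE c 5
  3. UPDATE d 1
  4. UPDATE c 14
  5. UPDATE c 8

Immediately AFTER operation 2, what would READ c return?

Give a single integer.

Answer: 5

Derivation:
Initial committed: {c=17, d=14}
Op 1: UPDATE d=13 (auto-commit; committed d=13)
Op 2: UPDATE c=5 (auto-commit; committed c=5)
After op 2: visible(c) = 5 (pending={}, committed={c=5, d=13})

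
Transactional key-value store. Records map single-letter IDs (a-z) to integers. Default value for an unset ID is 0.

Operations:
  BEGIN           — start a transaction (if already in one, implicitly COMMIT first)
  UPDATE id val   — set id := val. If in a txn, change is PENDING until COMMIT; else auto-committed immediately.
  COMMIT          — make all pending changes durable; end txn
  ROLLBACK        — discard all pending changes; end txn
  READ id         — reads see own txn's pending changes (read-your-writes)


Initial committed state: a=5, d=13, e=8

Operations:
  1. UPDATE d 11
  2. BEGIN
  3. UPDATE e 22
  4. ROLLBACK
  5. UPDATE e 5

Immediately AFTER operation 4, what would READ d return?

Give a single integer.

Initial committed: {a=5, d=13, e=8}
Op 1: UPDATE d=11 (auto-commit; committed d=11)
Op 2: BEGIN: in_txn=True, pending={}
Op 3: UPDATE e=22 (pending; pending now {e=22})
Op 4: ROLLBACK: discarded pending ['e']; in_txn=False
After op 4: visible(d) = 11 (pending={}, committed={a=5, d=11, e=8})

Answer: 11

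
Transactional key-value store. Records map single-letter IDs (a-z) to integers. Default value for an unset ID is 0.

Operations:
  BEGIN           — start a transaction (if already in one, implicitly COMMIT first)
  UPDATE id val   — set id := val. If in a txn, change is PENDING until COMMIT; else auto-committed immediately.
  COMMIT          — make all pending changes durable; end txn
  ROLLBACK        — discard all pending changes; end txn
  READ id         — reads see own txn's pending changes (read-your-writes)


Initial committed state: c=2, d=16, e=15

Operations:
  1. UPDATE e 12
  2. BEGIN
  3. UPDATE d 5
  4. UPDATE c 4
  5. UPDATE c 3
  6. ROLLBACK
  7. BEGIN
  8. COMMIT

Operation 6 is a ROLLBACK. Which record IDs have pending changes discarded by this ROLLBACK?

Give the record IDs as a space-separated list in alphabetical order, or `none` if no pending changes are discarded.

Initial committed: {c=2, d=16, e=15}
Op 1: UPDATE e=12 (auto-commit; committed e=12)
Op 2: BEGIN: in_txn=True, pending={}
Op 3: UPDATE d=5 (pending; pending now {d=5})
Op 4: UPDATE c=4 (pending; pending now {c=4, d=5})
Op 5: UPDATE c=3 (pending; pending now {c=3, d=5})
Op 6: ROLLBACK: discarded pending ['c', 'd']; in_txn=False
Op 7: BEGIN: in_txn=True, pending={}
Op 8: COMMIT: merged [] into committed; committed now {c=2, d=16, e=12}
ROLLBACK at op 6 discards: ['c', 'd']

Answer: c d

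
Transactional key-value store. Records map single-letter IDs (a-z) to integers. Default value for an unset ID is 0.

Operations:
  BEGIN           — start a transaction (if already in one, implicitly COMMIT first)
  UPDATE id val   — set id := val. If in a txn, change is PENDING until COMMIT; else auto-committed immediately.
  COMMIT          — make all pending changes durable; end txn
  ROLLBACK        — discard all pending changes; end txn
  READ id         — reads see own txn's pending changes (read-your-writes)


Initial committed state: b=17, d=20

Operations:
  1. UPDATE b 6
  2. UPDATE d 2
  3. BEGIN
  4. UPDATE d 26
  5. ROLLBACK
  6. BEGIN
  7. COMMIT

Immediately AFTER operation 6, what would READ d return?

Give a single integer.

Answer: 2

Derivation:
Initial committed: {b=17, d=20}
Op 1: UPDATE b=6 (auto-commit; committed b=6)
Op 2: UPDATE d=2 (auto-commit; committed d=2)
Op 3: BEGIN: in_txn=True, pending={}
Op 4: UPDATE d=26 (pending; pending now {d=26})
Op 5: ROLLBACK: discarded pending ['d']; in_txn=False
Op 6: BEGIN: in_txn=True, pending={}
After op 6: visible(d) = 2 (pending={}, committed={b=6, d=2})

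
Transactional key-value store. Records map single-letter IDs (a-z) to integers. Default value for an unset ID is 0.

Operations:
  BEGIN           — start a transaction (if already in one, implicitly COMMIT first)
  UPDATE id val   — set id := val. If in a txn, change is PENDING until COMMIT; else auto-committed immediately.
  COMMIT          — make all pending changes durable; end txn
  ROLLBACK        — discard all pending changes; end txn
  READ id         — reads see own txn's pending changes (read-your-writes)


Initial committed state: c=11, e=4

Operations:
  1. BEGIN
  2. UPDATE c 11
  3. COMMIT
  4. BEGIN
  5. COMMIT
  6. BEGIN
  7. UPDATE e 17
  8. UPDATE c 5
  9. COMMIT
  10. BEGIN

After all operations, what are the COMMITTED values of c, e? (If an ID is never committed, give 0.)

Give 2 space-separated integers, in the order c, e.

Initial committed: {c=11, e=4}
Op 1: BEGIN: in_txn=True, pending={}
Op 2: UPDATE c=11 (pending; pending now {c=11})
Op 3: COMMIT: merged ['c'] into committed; committed now {c=11, e=4}
Op 4: BEGIN: in_txn=True, pending={}
Op 5: COMMIT: merged [] into committed; committed now {c=11, e=4}
Op 6: BEGIN: in_txn=True, pending={}
Op 7: UPDATE e=17 (pending; pending now {e=17})
Op 8: UPDATE c=5 (pending; pending now {c=5, e=17})
Op 9: COMMIT: merged ['c', 'e'] into committed; committed now {c=5, e=17}
Op 10: BEGIN: in_txn=True, pending={}
Final committed: {c=5, e=17}

Answer: 5 17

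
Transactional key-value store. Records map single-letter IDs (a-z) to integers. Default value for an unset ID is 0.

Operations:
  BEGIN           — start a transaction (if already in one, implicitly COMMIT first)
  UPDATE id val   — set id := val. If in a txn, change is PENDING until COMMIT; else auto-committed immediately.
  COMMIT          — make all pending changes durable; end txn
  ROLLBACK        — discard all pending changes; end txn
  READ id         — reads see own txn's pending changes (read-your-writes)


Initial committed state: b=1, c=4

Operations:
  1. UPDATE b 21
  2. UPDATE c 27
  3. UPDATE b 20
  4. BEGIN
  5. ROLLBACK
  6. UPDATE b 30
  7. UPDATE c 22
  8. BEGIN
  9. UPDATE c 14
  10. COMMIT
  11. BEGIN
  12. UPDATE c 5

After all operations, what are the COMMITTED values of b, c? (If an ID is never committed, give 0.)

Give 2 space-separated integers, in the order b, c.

Answer: 30 14

Derivation:
Initial committed: {b=1, c=4}
Op 1: UPDATE b=21 (auto-commit; committed b=21)
Op 2: UPDATE c=27 (auto-commit; committed c=27)
Op 3: UPDATE b=20 (auto-commit; committed b=20)
Op 4: BEGIN: in_txn=True, pending={}
Op 5: ROLLBACK: discarded pending []; in_txn=False
Op 6: UPDATE b=30 (auto-commit; committed b=30)
Op 7: UPDATE c=22 (auto-commit; committed c=22)
Op 8: BEGIN: in_txn=True, pending={}
Op 9: UPDATE c=14 (pending; pending now {c=14})
Op 10: COMMIT: merged ['c'] into committed; committed now {b=30, c=14}
Op 11: BEGIN: in_txn=True, pending={}
Op 12: UPDATE c=5 (pending; pending now {c=5})
Final committed: {b=30, c=14}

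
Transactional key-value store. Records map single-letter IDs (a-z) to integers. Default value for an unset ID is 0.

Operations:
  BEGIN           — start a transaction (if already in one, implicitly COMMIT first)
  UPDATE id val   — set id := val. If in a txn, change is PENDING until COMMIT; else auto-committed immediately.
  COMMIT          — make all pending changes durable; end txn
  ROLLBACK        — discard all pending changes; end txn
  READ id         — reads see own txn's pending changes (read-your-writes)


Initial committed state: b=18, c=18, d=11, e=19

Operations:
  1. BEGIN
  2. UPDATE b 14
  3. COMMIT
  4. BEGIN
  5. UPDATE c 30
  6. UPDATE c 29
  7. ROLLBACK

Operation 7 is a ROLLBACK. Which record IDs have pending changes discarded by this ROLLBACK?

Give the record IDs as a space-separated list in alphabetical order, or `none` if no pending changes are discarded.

Answer: c

Derivation:
Initial committed: {b=18, c=18, d=11, e=19}
Op 1: BEGIN: in_txn=True, pending={}
Op 2: UPDATE b=14 (pending; pending now {b=14})
Op 3: COMMIT: merged ['b'] into committed; committed now {b=14, c=18, d=11, e=19}
Op 4: BEGIN: in_txn=True, pending={}
Op 5: UPDATE c=30 (pending; pending now {c=30})
Op 6: UPDATE c=29 (pending; pending now {c=29})
Op 7: ROLLBACK: discarded pending ['c']; in_txn=False
ROLLBACK at op 7 discards: ['c']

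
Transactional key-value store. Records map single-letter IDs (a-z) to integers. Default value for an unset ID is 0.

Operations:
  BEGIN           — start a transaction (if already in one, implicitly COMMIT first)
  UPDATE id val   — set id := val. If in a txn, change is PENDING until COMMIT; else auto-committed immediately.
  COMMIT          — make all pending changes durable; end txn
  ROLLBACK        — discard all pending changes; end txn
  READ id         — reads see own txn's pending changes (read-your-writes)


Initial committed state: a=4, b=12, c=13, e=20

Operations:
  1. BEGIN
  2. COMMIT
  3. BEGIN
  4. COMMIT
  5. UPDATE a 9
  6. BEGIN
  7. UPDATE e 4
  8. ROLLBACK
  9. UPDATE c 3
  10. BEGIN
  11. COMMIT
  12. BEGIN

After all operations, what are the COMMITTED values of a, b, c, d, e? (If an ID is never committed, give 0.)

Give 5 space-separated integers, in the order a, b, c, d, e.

Answer: 9 12 3 0 20

Derivation:
Initial committed: {a=4, b=12, c=13, e=20}
Op 1: BEGIN: in_txn=True, pending={}
Op 2: COMMIT: merged [] into committed; committed now {a=4, b=12, c=13, e=20}
Op 3: BEGIN: in_txn=True, pending={}
Op 4: COMMIT: merged [] into committed; committed now {a=4, b=12, c=13, e=20}
Op 5: UPDATE a=9 (auto-commit; committed a=9)
Op 6: BEGIN: in_txn=True, pending={}
Op 7: UPDATE e=4 (pending; pending now {e=4})
Op 8: ROLLBACK: discarded pending ['e']; in_txn=False
Op 9: UPDATE c=3 (auto-commit; committed c=3)
Op 10: BEGIN: in_txn=True, pending={}
Op 11: COMMIT: merged [] into committed; committed now {a=9, b=12, c=3, e=20}
Op 12: BEGIN: in_txn=True, pending={}
Final committed: {a=9, b=12, c=3, e=20}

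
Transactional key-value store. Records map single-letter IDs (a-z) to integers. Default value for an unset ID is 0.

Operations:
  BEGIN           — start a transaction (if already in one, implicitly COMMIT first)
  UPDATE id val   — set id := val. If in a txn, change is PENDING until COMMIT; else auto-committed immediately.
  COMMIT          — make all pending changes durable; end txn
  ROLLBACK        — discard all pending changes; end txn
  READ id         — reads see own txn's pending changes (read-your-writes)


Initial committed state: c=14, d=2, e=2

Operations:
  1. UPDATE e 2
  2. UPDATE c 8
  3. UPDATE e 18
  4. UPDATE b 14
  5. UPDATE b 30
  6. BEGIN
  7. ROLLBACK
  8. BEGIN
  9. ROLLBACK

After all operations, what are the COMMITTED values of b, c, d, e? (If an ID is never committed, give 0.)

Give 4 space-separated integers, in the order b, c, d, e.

Initial committed: {c=14, d=2, e=2}
Op 1: UPDATE e=2 (auto-commit; committed e=2)
Op 2: UPDATE c=8 (auto-commit; committed c=8)
Op 3: UPDATE e=18 (auto-commit; committed e=18)
Op 4: UPDATE b=14 (auto-commit; committed b=14)
Op 5: UPDATE b=30 (auto-commit; committed b=30)
Op 6: BEGIN: in_txn=True, pending={}
Op 7: ROLLBACK: discarded pending []; in_txn=False
Op 8: BEGIN: in_txn=True, pending={}
Op 9: ROLLBACK: discarded pending []; in_txn=False
Final committed: {b=30, c=8, d=2, e=18}

Answer: 30 8 2 18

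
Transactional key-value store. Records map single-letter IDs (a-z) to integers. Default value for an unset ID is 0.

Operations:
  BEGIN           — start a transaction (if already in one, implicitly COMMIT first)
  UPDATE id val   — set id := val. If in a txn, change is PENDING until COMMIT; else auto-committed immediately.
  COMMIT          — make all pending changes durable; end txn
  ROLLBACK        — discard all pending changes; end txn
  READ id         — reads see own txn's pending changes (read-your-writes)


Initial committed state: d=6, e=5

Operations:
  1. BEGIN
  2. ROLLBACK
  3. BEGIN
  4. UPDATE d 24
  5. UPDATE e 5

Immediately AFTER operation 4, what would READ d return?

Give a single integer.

Answer: 24

Derivation:
Initial committed: {d=6, e=5}
Op 1: BEGIN: in_txn=True, pending={}
Op 2: ROLLBACK: discarded pending []; in_txn=False
Op 3: BEGIN: in_txn=True, pending={}
Op 4: UPDATE d=24 (pending; pending now {d=24})
After op 4: visible(d) = 24 (pending={d=24}, committed={d=6, e=5})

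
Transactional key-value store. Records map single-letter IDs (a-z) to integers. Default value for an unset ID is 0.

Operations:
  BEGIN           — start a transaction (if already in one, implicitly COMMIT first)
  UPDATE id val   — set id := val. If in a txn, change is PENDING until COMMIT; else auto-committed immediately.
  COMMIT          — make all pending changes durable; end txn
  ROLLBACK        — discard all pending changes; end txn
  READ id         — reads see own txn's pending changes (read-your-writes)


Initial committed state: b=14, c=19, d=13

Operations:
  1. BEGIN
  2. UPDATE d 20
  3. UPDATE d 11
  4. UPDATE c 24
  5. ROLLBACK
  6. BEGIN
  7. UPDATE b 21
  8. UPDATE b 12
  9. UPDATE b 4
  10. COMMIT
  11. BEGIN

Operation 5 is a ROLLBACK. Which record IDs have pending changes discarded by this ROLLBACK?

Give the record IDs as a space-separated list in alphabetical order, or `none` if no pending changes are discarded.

Initial committed: {b=14, c=19, d=13}
Op 1: BEGIN: in_txn=True, pending={}
Op 2: UPDATE d=20 (pending; pending now {d=20})
Op 3: UPDATE d=11 (pending; pending now {d=11})
Op 4: UPDATE c=24 (pending; pending now {c=24, d=11})
Op 5: ROLLBACK: discarded pending ['c', 'd']; in_txn=False
Op 6: BEGIN: in_txn=True, pending={}
Op 7: UPDATE b=21 (pending; pending now {b=21})
Op 8: UPDATE b=12 (pending; pending now {b=12})
Op 9: UPDATE b=4 (pending; pending now {b=4})
Op 10: COMMIT: merged ['b'] into committed; committed now {b=4, c=19, d=13}
Op 11: BEGIN: in_txn=True, pending={}
ROLLBACK at op 5 discards: ['c', 'd']

Answer: c d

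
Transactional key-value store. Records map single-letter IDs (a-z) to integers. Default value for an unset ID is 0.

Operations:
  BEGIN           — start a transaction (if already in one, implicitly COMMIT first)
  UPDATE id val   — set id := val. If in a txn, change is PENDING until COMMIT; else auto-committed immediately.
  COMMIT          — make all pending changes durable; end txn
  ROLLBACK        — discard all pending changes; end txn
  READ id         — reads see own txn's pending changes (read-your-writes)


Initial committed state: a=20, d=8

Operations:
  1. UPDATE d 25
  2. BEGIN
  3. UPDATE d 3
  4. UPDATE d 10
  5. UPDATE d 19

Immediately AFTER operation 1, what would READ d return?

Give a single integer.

Answer: 25

Derivation:
Initial committed: {a=20, d=8}
Op 1: UPDATE d=25 (auto-commit; committed d=25)
After op 1: visible(d) = 25 (pending={}, committed={a=20, d=25})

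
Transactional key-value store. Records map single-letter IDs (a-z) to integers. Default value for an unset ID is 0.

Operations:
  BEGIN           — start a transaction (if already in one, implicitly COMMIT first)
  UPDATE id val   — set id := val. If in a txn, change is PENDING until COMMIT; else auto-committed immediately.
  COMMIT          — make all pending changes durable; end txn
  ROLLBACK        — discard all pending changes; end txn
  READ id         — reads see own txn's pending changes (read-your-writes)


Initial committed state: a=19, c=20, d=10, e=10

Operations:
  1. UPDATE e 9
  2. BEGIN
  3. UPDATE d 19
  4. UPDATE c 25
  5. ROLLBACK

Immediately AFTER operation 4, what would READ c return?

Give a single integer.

Answer: 25

Derivation:
Initial committed: {a=19, c=20, d=10, e=10}
Op 1: UPDATE e=9 (auto-commit; committed e=9)
Op 2: BEGIN: in_txn=True, pending={}
Op 3: UPDATE d=19 (pending; pending now {d=19})
Op 4: UPDATE c=25 (pending; pending now {c=25, d=19})
After op 4: visible(c) = 25 (pending={c=25, d=19}, committed={a=19, c=20, d=10, e=9})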